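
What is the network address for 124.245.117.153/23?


IP:   01111100.11110101.01110101.10011001
Mask: 11111111.11111111.11111110.00000000
AND operation:
Net:  01111100.11110101.01110100.00000000
Network: 124.245.116.0/23


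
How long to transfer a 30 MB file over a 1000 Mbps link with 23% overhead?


Effective throughput = 1000 * (1 - 23/100) = 770 Mbps
File size in Mb = 30 * 8 = 240 Mb
Time = 240 / 770
Time = 0.3117 seconds


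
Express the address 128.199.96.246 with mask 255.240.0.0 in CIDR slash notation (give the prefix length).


Binary: 11111111.11110000.00000000.00000000
Count leading 1s
Prefix: /12


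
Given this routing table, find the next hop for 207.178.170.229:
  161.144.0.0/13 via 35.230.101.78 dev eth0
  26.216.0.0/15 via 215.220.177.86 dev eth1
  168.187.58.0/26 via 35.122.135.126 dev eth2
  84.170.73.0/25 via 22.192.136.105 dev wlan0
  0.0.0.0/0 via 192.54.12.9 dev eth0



Longest prefix match for 207.178.170.229:
  /13 161.144.0.0: no
  /15 26.216.0.0: no
  /26 168.187.58.0: no
  /25 84.170.73.0: no
  /0 0.0.0.0: MATCH
Selected: next-hop 192.54.12.9 via eth0 (matched /0)


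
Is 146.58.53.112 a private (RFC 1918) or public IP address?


RFC 1918 private ranges:
  10.0.0.0/8 (10.0.0.0 - 10.255.255.255)
  172.16.0.0/12 (172.16.0.0 - 172.31.255.255)
  192.168.0.0/16 (192.168.0.0 - 192.168.255.255)
Public (not in any RFC 1918 range)


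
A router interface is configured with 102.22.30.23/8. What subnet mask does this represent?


/8 means 8 network bits, 24 host bits
Binary: 11111111000000000000000000000000
Mask: 255.0.0.0


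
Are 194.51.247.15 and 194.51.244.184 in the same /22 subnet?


Mask: 255.255.252.0
194.51.247.15 AND mask = 194.51.244.0
194.51.244.184 AND mask = 194.51.244.0
Yes, same subnet (194.51.244.0)


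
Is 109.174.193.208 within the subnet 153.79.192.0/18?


Subnet network: 153.79.192.0
Test IP AND mask: 109.174.192.0
No, 109.174.193.208 is not in 153.79.192.0/18


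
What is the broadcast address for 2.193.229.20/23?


Network: 2.193.228.0/23
Host bits = 9
Set all host bits to 1:
Broadcast: 2.193.229.255


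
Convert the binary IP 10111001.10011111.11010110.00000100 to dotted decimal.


10111001 = 185
10011111 = 159
11010110 = 214
00000100 = 4
IP: 185.159.214.4


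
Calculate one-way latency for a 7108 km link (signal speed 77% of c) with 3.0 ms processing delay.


Speed = 0.77 * 3e5 km/s = 231000 km/s
Propagation delay = 7108 / 231000 = 0.0308 s = 30.7706 ms
Processing delay = 3.0 ms
Total one-way latency = 33.7706 ms


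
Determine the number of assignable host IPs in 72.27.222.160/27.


Host bits = 32 - 27 = 5
Total addresses = 2^5 = 32
Usable = total - 2 (network and broadcast)
Usable hosts: 30


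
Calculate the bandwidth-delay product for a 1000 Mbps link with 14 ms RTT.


BDP = bandwidth * RTT
= 1000 Mbps * 14 ms
= 1000 * 1e6 * 14 / 1000 bits
= 14000000 bits
= 1750000 bytes
= 1708.9844 KB
BDP = 14000000 bits (1750000 bytes)


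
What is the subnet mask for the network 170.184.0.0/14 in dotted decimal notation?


/14 means 14 network bits, 18 host bits
Binary: 11111111111111000000000000000000
Mask: 255.252.0.0


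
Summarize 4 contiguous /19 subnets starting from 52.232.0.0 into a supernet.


Original prefix: /19
Number of subnets: 4 = 2^2
New prefix = 19 - 2 = 17
Supernet: 52.232.0.0/17


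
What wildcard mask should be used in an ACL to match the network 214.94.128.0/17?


Subnet mask: 255.255.128.0
Wildcard = 255.255.255.255 - subnet mask
255 - 255 = 0
255 - 255 = 0
255 - 128 = 127
255 - 0 = 255
Wildcard: 0.0.127.255


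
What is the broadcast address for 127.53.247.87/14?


Network: 127.52.0.0/14
Host bits = 18
Set all host bits to 1:
Broadcast: 127.55.255.255


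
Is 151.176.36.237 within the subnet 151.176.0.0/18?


Subnet network: 151.176.0.0
Test IP AND mask: 151.176.0.0
Yes, 151.176.36.237 is in 151.176.0.0/18


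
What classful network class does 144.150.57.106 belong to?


First octet: 144
Binary: 10010000
10xxxxxx -> Class B (128-191)
Class B, default mask 255.255.0.0 (/16)


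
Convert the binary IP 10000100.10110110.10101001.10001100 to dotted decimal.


10000100 = 132
10110110 = 182
10101001 = 169
10001100 = 140
IP: 132.182.169.140


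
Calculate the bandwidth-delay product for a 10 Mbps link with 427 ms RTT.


BDP = bandwidth * RTT
= 10 Mbps * 427 ms
= 10 * 1e6 * 427 / 1000 bits
= 4270000 bits
= 533750 bytes
= 521.2402 KB
BDP = 4270000 bits (533750 bytes)


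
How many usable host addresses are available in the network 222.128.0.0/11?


Host bits = 32 - 11 = 21
Total addresses = 2^21 = 2097152
Usable = total - 2 (network and broadcast)
Usable hosts: 2097150


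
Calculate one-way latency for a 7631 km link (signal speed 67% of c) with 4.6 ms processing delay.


Speed = 0.67 * 3e5 km/s = 201000 km/s
Propagation delay = 7631 / 201000 = 0.038 s = 37.9652 ms
Processing delay = 4.6 ms
Total one-way latency = 42.5652 ms


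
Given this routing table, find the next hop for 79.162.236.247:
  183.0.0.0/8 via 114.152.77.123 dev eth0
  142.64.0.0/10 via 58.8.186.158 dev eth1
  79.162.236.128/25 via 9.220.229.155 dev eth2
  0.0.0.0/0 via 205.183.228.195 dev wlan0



Longest prefix match for 79.162.236.247:
  /8 183.0.0.0: no
  /10 142.64.0.0: no
  /25 79.162.236.128: MATCH
  /0 0.0.0.0: MATCH
Selected: next-hop 9.220.229.155 via eth2 (matched /25)


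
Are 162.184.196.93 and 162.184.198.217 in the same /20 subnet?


Mask: 255.255.240.0
162.184.196.93 AND mask = 162.184.192.0
162.184.198.217 AND mask = 162.184.192.0
Yes, same subnet (162.184.192.0)


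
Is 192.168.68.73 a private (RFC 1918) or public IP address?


RFC 1918 private ranges:
  10.0.0.0/8 (10.0.0.0 - 10.255.255.255)
  172.16.0.0/12 (172.16.0.0 - 172.31.255.255)
  192.168.0.0/16 (192.168.0.0 - 192.168.255.255)
Private (in 192.168.0.0/16)


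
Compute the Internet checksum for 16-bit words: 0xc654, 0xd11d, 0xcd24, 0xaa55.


Sum all words (with carry folding):
+ 0xc654 = 0xc654
+ 0xd11d = 0x9772
+ 0xcd24 = 0x6497
+ 0xaa55 = 0x0eed
One's complement: ~0x0eed
Checksum = 0xf112


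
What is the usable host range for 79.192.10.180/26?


Network: 79.192.10.128
Broadcast: 79.192.10.191
First usable = network + 1
Last usable = broadcast - 1
Range: 79.192.10.129 to 79.192.10.190


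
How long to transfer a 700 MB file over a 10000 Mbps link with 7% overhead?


Effective throughput = 10000 * (1 - 7/100) = 9300 Mbps
File size in Mb = 700 * 8 = 5600 Mb
Time = 5600 / 9300
Time = 0.6022 seconds


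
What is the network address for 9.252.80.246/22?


IP:   00001001.11111100.01010000.11110110
Mask: 11111111.11111111.11111100.00000000
AND operation:
Net:  00001001.11111100.01010000.00000000
Network: 9.252.80.0/22


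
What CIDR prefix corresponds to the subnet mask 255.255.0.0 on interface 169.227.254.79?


Binary: 11111111.11111111.00000000.00000000
Count leading 1s
Prefix: /16


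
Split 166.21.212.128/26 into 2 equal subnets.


New prefix = 26 + 1 = 27
Each subnet has 32 addresses
  166.21.212.128/27
  166.21.212.160/27
Subnets: 166.21.212.128/27, 166.21.212.160/27


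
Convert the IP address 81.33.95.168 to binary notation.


81 = 01010001
33 = 00100001
95 = 01011111
168 = 10101000
Binary: 01010001.00100001.01011111.10101000


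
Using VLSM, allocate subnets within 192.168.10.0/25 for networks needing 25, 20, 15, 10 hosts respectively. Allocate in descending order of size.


25 hosts -> /27 (30 usable): 192.168.10.0/27
20 hosts -> /27 (30 usable): 192.168.10.32/27
15 hosts -> /27 (30 usable): 192.168.10.64/27
10 hosts -> /28 (14 usable): 192.168.10.96/28
Allocation: 192.168.10.0/27 (25 hosts, 30 usable); 192.168.10.32/27 (20 hosts, 30 usable); 192.168.10.64/27 (15 hosts, 30 usable); 192.168.10.96/28 (10 hosts, 14 usable)


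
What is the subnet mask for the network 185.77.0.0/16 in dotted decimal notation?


/16 means 16 network bits, 16 host bits
Binary: 11111111111111110000000000000000
Mask: 255.255.0.0


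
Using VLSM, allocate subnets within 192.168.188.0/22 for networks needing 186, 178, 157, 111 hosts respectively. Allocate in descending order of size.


186 hosts -> /24 (254 usable): 192.168.188.0/24
178 hosts -> /24 (254 usable): 192.168.189.0/24
157 hosts -> /24 (254 usable): 192.168.190.0/24
111 hosts -> /25 (126 usable): 192.168.191.0/25
Allocation: 192.168.188.0/24 (186 hosts, 254 usable); 192.168.189.0/24 (178 hosts, 254 usable); 192.168.190.0/24 (157 hosts, 254 usable); 192.168.191.0/25 (111 hosts, 126 usable)


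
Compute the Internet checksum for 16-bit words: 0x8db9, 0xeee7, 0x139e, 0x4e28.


Sum all words (with carry folding):
+ 0x8db9 = 0x8db9
+ 0xeee7 = 0x7ca1
+ 0x139e = 0x903f
+ 0x4e28 = 0xde67
One's complement: ~0xde67
Checksum = 0x2198


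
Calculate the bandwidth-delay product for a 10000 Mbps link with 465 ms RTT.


BDP = bandwidth * RTT
= 10000 Mbps * 465 ms
= 10000 * 1e6 * 465 / 1000 bits
= 4650000000 bits
= 581250000 bytes
= 567626.9531 KB
BDP = 4650000000 bits (581250000 bytes)


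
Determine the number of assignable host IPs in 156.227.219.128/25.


Host bits = 32 - 25 = 7
Total addresses = 2^7 = 128
Usable = total - 2 (network and broadcast)
Usable hosts: 126


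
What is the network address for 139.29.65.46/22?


IP:   10001011.00011101.01000001.00101110
Mask: 11111111.11111111.11111100.00000000
AND operation:
Net:  10001011.00011101.01000000.00000000
Network: 139.29.64.0/22


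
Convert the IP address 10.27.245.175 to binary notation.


10 = 00001010
27 = 00011011
245 = 11110101
175 = 10101111
Binary: 00001010.00011011.11110101.10101111


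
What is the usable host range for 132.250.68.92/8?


Network: 132.0.0.0
Broadcast: 132.255.255.255
First usable = network + 1
Last usable = broadcast - 1
Range: 132.0.0.1 to 132.255.255.254


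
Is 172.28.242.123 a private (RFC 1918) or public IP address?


RFC 1918 private ranges:
  10.0.0.0/8 (10.0.0.0 - 10.255.255.255)
  172.16.0.0/12 (172.16.0.0 - 172.31.255.255)
  192.168.0.0/16 (192.168.0.0 - 192.168.255.255)
Private (in 172.16.0.0/12)


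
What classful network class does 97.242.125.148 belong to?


First octet: 97
Binary: 01100001
0xxxxxxx -> Class A (1-126)
Class A, default mask 255.0.0.0 (/8)


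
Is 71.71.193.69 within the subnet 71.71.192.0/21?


Subnet network: 71.71.192.0
Test IP AND mask: 71.71.192.0
Yes, 71.71.193.69 is in 71.71.192.0/21


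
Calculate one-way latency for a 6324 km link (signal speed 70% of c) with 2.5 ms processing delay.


Speed = 0.7 * 3e5 km/s = 210000 km/s
Propagation delay = 6324 / 210000 = 0.0301 s = 30.1143 ms
Processing delay = 2.5 ms
Total one-way latency = 32.6143 ms


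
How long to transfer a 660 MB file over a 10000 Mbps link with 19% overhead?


Effective throughput = 10000 * (1 - 19/100) = 8100.0 Mbps
File size in Mb = 660 * 8 = 5280 Mb
Time = 5280 / 8100.0
Time = 0.6519 seconds


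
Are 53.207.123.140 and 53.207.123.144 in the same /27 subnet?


Mask: 255.255.255.224
53.207.123.140 AND mask = 53.207.123.128
53.207.123.144 AND mask = 53.207.123.128
Yes, same subnet (53.207.123.128)


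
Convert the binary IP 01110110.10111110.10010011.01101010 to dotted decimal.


01110110 = 118
10111110 = 190
10010011 = 147
01101010 = 106
IP: 118.190.147.106


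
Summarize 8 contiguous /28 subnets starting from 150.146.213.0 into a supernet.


Original prefix: /28
Number of subnets: 8 = 2^3
New prefix = 28 - 3 = 25
Supernet: 150.146.213.0/25


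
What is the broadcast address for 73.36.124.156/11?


Network: 73.32.0.0/11
Host bits = 21
Set all host bits to 1:
Broadcast: 73.63.255.255


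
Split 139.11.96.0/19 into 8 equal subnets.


New prefix = 19 + 3 = 22
Each subnet has 1024 addresses
  139.11.96.0/22
  139.11.100.0/22
  139.11.104.0/22
  139.11.108.0/22
  139.11.112.0/22
  139.11.116.0/22
  139.11.120.0/22
  139.11.124.0/22
Subnets: 139.11.96.0/22, 139.11.100.0/22, 139.11.104.0/22, 139.11.108.0/22, 139.11.112.0/22, 139.11.116.0/22, 139.11.120.0/22, 139.11.124.0/22


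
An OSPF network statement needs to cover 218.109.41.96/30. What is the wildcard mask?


Subnet mask: 255.255.255.252
Wildcard = 255.255.255.255 - subnet mask
255 - 255 = 0
255 - 255 = 0
255 - 255 = 0
255 - 252 = 3
Wildcard: 0.0.0.3


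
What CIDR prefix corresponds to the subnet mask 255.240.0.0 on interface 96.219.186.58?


Binary: 11111111.11110000.00000000.00000000
Count leading 1s
Prefix: /12


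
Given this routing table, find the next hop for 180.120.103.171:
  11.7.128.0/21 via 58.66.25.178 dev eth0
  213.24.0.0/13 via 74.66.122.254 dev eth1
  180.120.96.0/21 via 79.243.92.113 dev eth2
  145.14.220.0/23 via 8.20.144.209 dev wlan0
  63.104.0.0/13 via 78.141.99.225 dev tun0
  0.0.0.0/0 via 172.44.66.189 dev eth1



Longest prefix match for 180.120.103.171:
  /21 11.7.128.0: no
  /13 213.24.0.0: no
  /21 180.120.96.0: MATCH
  /23 145.14.220.0: no
  /13 63.104.0.0: no
  /0 0.0.0.0: MATCH
Selected: next-hop 79.243.92.113 via eth2 (matched /21)


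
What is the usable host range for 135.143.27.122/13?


Network: 135.136.0.0
Broadcast: 135.143.255.255
First usable = network + 1
Last usable = broadcast - 1
Range: 135.136.0.1 to 135.143.255.254


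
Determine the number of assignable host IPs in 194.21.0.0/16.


Host bits = 32 - 16 = 16
Total addresses = 2^16 = 65536
Usable = total - 2 (network and broadcast)
Usable hosts: 65534


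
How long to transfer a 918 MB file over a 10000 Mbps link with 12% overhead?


Effective throughput = 10000 * (1 - 12/100) = 8800 Mbps
File size in Mb = 918 * 8 = 7344 Mb
Time = 7344 / 8800
Time = 0.8345 seconds


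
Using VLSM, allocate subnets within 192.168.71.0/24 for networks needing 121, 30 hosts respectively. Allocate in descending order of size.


121 hosts -> /25 (126 usable): 192.168.71.0/25
30 hosts -> /27 (30 usable): 192.168.71.128/27
Allocation: 192.168.71.0/25 (121 hosts, 126 usable); 192.168.71.128/27 (30 hosts, 30 usable)


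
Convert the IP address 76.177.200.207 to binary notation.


76 = 01001100
177 = 10110001
200 = 11001000
207 = 11001111
Binary: 01001100.10110001.11001000.11001111


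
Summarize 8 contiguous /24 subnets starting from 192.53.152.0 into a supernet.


Original prefix: /24
Number of subnets: 8 = 2^3
New prefix = 24 - 3 = 21
Supernet: 192.53.152.0/21


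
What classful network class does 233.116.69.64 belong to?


First octet: 233
Binary: 11101001
1110xxxx -> Class D (224-239)
Class D (multicast), default mask N/A


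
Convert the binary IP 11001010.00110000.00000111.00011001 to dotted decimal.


11001010 = 202
00110000 = 48
00000111 = 7
00011001 = 25
IP: 202.48.7.25


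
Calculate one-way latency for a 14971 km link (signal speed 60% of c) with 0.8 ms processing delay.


Speed = 0.6 * 3e5 km/s = 180000 km/s
Propagation delay = 14971 / 180000 = 0.0832 s = 83.1722 ms
Processing delay = 0.8 ms
Total one-way latency = 83.9722 ms


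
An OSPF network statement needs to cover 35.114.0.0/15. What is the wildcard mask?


Subnet mask: 255.254.0.0
Wildcard = 255.255.255.255 - subnet mask
255 - 255 = 0
255 - 254 = 1
255 - 0 = 255
255 - 0 = 255
Wildcard: 0.1.255.255


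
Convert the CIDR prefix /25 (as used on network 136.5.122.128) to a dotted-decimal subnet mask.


/25 means 25 network bits, 7 host bits
Binary: 11111111111111111111111110000000
Mask: 255.255.255.128


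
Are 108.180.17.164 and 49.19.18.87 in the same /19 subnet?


Mask: 255.255.224.0
108.180.17.164 AND mask = 108.180.0.0
49.19.18.87 AND mask = 49.19.0.0
No, different subnets (108.180.0.0 vs 49.19.0.0)


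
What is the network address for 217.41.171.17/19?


IP:   11011001.00101001.10101011.00010001
Mask: 11111111.11111111.11100000.00000000
AND operation:
Net:  11011001.00101001.10100000.00000000
Network: 217.41.160.0/19


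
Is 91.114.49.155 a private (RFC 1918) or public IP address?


RFC 1918 private ranges:
  10.0.0.0/8 (10.0.0.0 - 10.255.255.255)
  172.16.0.0/12 (172.16.0.0 - 172.31.255.255)
  192.168.0.0/16 (192.168.0.0 - 192.168.255.255)
Public (not in any RFC 1918 range)


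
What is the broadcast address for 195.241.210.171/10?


Network: 195.192.0.0/10
Host bits = 22
Set all host bits to 1:
Broadcast: 195.255.255.255


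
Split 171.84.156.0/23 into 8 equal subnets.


New prefix = 23 + 3 = 26
Each subnet has 64 addresses
  171.84.156.0/26
  171.84.156.64/26
  171.84.156.128/26
  171.84.156.192/26
  171.84.157.0/26
  171.84.157.64/26
  171.84.157.128/26
  171.84.157.192/26
Subnets: 171.84.156.0/26, 171.84.156.64/26, 171.84.156.128/26, 171.84.156.192/26, 171.84.157.0/26, 171.84.157.64/26, 171.84.157.128/26, 171.84.157.192/26


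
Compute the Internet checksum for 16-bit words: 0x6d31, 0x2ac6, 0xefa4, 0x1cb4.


Sum all words (with carry folding):
+ 0x6d31 = 0x6d31
+ 0x2ac6 = 0x97f7
+ 0xefa4 = 0x879c
+ 0x1cb4 = 0xa450
One's complement: ~0xa450
Checksum = 0x5baf


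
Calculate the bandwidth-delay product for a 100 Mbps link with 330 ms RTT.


BDP = bandwidth * RTT
= 100 Mbps * 330 ms
= 100 * 1e6 * 330 / 1000 bits
= 33000000 bits
= 4125000 bytes
= 4028.3203 KB
BDP = 33000000 bits (4125000 bytes)


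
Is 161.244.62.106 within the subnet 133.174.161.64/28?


Subnet network: 133.174.161.64
Test IP AND mask: 161.244.62.96
No, 161.244.62.106 is not in 133.174.161.64/28


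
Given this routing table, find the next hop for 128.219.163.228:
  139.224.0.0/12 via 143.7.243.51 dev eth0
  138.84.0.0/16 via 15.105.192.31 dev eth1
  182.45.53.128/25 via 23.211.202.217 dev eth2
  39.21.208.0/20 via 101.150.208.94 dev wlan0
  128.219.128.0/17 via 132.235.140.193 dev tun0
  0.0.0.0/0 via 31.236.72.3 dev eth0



Longest prefix match for 128.219.163.228:
  /12 139.224.0.0: no
  /16 138.84.0.0: no
  /25 182.45.53.128: no
  /20 39.21.208.0: no
  /17 128.219.128.0: MATCH
  /0 0.0.0.0: MATCH
Selected: next-hop 132.235.140.193 via tun0 (matched /17)


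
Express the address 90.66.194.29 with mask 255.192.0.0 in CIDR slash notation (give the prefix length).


Binary: 11111111.11000000.00000000.00000000
Count leading 1s
Prefix: /10


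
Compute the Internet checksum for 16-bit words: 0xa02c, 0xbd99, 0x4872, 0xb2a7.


Sum all words (with carry folding):
+ 0xa02c = 0xa02c
+ 0xbd99 = 0x5dc6
+ 0x4872 = 0xa638
+ 0xb2a7 = 0x58e0
One's complement: ~0x58e0
Checksum = 0xa71f


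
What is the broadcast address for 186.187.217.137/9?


Network: 186.128.0.0/9
Host bits = 23
Set all host bits to 1:
Broadcast: 186.255.255.255


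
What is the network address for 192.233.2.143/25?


IP:   11000000.11101001.00000010.10001111
Mask: 11111111.11111111.11111111.10000000
AND operation:
Net:  11000000.11101001.00000010.10000000
Network: 192.233.2.128/25


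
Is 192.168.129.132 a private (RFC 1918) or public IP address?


RFC 1918 private ranges:
  10.0.0.0/8 (10.0.0.0 - 10.255.255.255)
  172.16.0.0/12 (172.16.0.0 - 172.31.255.255)
  192.168.0.0/16 (192.168.0.0 - 192.168.255.255)
Private (in 192.168.0.0/16)


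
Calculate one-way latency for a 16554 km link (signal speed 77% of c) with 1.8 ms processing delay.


Speed = 0.77 * 3e5 km/s = 231000 km/s
Propagation delay = 16554 / 231000 = 0.0717 s = 71.6623 ms
Processing delay = 1.8 ms
Total one-way latency = 73.4623 ms


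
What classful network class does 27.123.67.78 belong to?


First octet: 27
Binary: 00011011
0xxxxxxx -> Class A (1-126)
Class A, default mask 255.0.0.0 (/8)


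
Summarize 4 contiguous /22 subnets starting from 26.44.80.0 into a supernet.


Original prefix: /22
Number of subnets: 4 = 2^2
New prefix = 22 - 2 = 20
Supernet: 26.44.80.0/20


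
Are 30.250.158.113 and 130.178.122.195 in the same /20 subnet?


Mask: 255.255.240.0
30.250.158.113 AND mask = 30.250.144.0
130.178.122.195 AND mask = 130.178.112.0
No, different subnets (30.250.144.0 vs 130.178.112.0)


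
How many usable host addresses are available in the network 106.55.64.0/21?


Host bits = 32 - 21 = 11
Total addresses = 2^11 = 2048
Usable = total - 2 (network and broadcast)
Usable hosts: 2046


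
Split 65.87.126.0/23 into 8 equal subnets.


New prefix = 23 + 3 = 26
Each subnet has 64 addresses
  65.87.126.0/26
  65.87.126.64/26
  65.87.126.128/26
  65.87.126.192/26
  65.87.127.0/26
  65.87.127.64/26
  65.87.127.128/26
  65.87.127.192/26
Subnets: 65.87.126.0/26, 65.87.126.64/26, 65.87.126.128/26, 65.87.126.192/26, 65.87.127.0/26, 65.87.127.64/26, 65.87.127.128/26, 65.87.127.192/26


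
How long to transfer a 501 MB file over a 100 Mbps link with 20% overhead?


Effective throughput = 100 * (1 - 20/100) = 80 Mbps
File size in Mb = 501 * 8 = 4008 Mb
Time = 4008 / 80
Time = 50.1 seconds


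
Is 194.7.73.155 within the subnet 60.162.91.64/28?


Subnet network: 60.162.91.64
Test IP AND mask: 194.7.73.144
No, 194.7.73.155 is not in 60.162.91.64/28


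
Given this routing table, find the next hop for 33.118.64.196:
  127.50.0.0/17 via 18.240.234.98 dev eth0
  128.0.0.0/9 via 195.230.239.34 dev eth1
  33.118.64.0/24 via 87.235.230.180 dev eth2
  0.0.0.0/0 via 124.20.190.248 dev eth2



Longest prefix match for 33.118.64.196:
  /17 127.50.0.0: no
  /9 128.0.0.0: no
  /24 33.118.64.0: MATCH
  /0 0.0.0.0: MATCH
Selected: next-hop 87.235.230.180 via eth2 (matched /24)


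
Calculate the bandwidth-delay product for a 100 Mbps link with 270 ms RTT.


BDP = bandwidth * RTT
= 100 Mbps * 270 ms
= 100 * 1e6 * 270 / 1000 bits
= 27000000 bits
= 3375000 bytes
= 3295.8984 KB
BDP = 27000000 bits (3375000 bytes)


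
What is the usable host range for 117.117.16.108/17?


Network: 117.117.0.0
Broadcast: 117.117.127.255
First usable = network + 1
Last usable = broadcast - 1
Range: 117.117.0.1 to 117.117.127.254


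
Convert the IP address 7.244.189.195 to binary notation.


7 = 00000111
244 = 11110100
189 = 10111101
195 = 11000011
Binary: 00000111.11110100.10111101.11000011


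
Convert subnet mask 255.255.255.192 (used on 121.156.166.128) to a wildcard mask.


Subnet mask: 255.255.255.192
Wildcard = 255.255.255.255 - subnet mask
255 - 255 = 0
255 - 255 = 0
255 - 255 = 0
255 - 192 = 63
Wildcard: 0.0.0.63


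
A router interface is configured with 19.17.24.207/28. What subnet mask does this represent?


/28 means 28 network bits, 4 host bits
Binary: 11111111111111111111111111110000
Mask: 255.255.255.240


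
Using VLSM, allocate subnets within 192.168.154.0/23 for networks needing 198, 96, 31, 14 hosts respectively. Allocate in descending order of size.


198 hosts -> /24 (254 usable): 192.168.154.0/24
96 hosts -> /25 (126 usable): 192.168.155.0/25
31 hosts -> /26 (62 usable): 192.168.155.128/26
14 hosts -> /28 (14 usable): 192.168.155.192/28
Allocation: 192.168.154.0/24 (198 hosts, 254 usable); 192.168.155.0/25 (96 hosts, 126 usable); 192.168.155.128/26 (31 hosts, 62 usable); 192.168.155.192/28 (14 hosts, 14 usable)


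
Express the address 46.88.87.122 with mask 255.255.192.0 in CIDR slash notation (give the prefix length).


Binary: 11111111.11111111.11000000.00000000
Count leading 1s
Prefix: /18


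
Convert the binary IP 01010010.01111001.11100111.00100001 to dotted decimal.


01010010 = 82
01111001 = 121
11100111 = 231
00100001 = 33
IP: 82.121.231.33


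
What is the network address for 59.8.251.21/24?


IP:   00111011.00001000.11111011.00010101
Mask: 11111111.11111111.11111111.00000000
AND operation:
Net:  00111011.00001000.11111011.00000000
Network: 59.8.251.0/24


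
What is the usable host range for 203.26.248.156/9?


Network: 203.0.0.0
Broadcast: 203.127.255.255
First usable = network + 1
Last usable = broadcast - 1
Range: 203.0.0.1 to 203.127.255.254


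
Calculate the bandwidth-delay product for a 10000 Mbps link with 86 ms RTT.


BDP = bandwidth * RTT
= 10000 Mbps * 86 ms
= 10000 * 1e6 * 86 / 1000 bits
= 860000000 bits
= 107500000 bytes
= 104980.4688 KB
BDP = 860000000 bits (107500000 bytes)


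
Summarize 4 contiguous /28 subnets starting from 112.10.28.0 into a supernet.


Original prefix: /28
Number of subnets: 4 = 2^2
New prefix = 28 - 2 = 26
Supernet: 112.10.28.0/26


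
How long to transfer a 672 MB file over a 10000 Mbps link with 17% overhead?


Effective throughput = 10000 * (1 - 17/100) = 8300 Mbps
File size in Mb = 672 * 8 = 5376 Mb
Time = 5376 / 8300
Time = 0.6477 seconds


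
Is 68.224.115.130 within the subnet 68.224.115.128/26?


Subnet network: 68.224.115.128
Test IP AND mask: 68.224.115.128
Yes, 68.224.115.130 is in 68.224.115.128/26


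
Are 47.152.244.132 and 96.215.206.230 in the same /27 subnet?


Mask: 255.255.255.224
47.152.244.132 AND mask = 47.152.244.128
96.215.206.230 AND mask = 96.215.206.224
No, different subnets (47.152.244.128 vs 96.215.206.224)


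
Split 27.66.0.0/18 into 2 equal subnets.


New prefix = 18 + 1 = 19
Each subnet has 8192 addresses
  27.66.0.0/19
  27.66.32.0/19
Subnets: 27.66.0.0/19, 27.66.32.0/19


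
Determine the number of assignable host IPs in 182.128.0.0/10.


Host bits = 32 - 10 = 22
Total addresses = 2^22 = 4194304
Usable = total - 2 (network and broadcast)
Usable hosts: 4194302


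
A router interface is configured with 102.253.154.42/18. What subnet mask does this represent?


/18 means 18 network bits, 14 host bits
Binary: 11111111111111111100000000000000
Mask: 255.255.192.0


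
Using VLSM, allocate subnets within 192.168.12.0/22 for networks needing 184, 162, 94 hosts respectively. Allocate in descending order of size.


184 hosts -> /24 (254 usable): 192.168.12.0/24
162 hosts -> /24 (254 usable): 192.168.13.0/24
94 hosts -> /25 (126 usable): 192.168.14.0/25
Allocation: 192.168.12.0/24 (184 hosts, 254 usable); 192.168.13.0/24 (162 hosts, 254 usable); 192.168.14.0/25 (94 hosts, 126 usable)


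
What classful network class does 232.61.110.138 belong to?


First octet: 232
Binary: 11101000
1110xxxx -> Class D (224-239)
Class D (multicast), default mask N/A


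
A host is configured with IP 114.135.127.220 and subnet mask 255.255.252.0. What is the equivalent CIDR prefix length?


Binary: 11111111.11111111.11111100.00000000
Count leading 1s
Prefix: /22


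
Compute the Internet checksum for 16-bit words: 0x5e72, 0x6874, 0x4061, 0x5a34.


Sum all words (with carry folding):
+ 0x5e72 = 0x5e72
+ 0x6874 = 0xc6e6
+ 0x4061 = 0x0748
+ 0x5a34 = 0x617c
One's complement: ~0x617c
Checksum = 0x9e83


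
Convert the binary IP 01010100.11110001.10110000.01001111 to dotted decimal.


01010100 = 84
11110001 = 241
10110000 = 176
01001111 = 79
IP: 84.241.176.79


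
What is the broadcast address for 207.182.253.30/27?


Network: 207.182.253.0/27
Host bits = 5
Set all host bits to 1:
Broadcast: 207.182.253.31


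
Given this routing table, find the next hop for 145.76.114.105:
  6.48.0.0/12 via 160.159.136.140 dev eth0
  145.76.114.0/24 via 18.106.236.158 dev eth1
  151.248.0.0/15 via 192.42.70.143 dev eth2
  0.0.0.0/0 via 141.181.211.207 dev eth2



Longest prefix match for 145.76.114.105:
  /12 6.48.0.0: no
  /24 145.76.114.0: MATCH
  /15 151.248.0.0: no
  /0 0.0.0.0: MATCH
Selected: next-hop 18.106.236.158 via eth1 (matched /24)


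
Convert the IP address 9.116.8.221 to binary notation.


9 = 00001001
116 = 01110100
8 = 00001000
221 = 11011101
Binary: 00001001.01110100.00001000.11011101


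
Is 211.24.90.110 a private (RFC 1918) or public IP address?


RFC 1918 private ranges:
  10.0.0.0/8 (10.0.0.0 - 10.255.255.255)
  172.16.0.0/12 (172.16.0.0 - 172.31.255.255)
  192.168.0.0/16 (192.168.0.0 - 192.168.255.255)
Public (not in any RFC 1918 range)


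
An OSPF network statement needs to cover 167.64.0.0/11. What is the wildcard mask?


Subnet mask: 255.224.0.0
Wildcard = 255.255.255.255 - subnet mask
255 - 255 = 0
255 - 224 = 31
255 - 0 = 255
255 - 0 = 255
Wildcard: 0.31.255.255


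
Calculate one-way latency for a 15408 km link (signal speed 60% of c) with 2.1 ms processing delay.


Speed = 0.6 * 3e5 km/s = 180000 km/s
Propagation delay = 15408 / 180000 = 0.0856 s = 85.6 ms
Processing delay = 2.1 ms
Total one-way latency = 87.7 ms


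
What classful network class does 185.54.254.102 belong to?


First octet: 185
Binary: 10111001
10xxxxxx -> Class B (128-191)
Class B, default mask 255.255.0.0 (/16)


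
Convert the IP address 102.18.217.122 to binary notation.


102 = 01100110
18 = 00010010
217 = 11011001
122 = 01111010
Binary: 01100110.00010010.11011001.01111010


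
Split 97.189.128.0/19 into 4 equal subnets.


New prefix = 19 + 2 = 21
Each subnet has 2048 addresses
  97.189.128.0/21
  97.189.136.0/21
  97.189.144.0/21
  97.189.152.0/21
Subnets: 97.189.128.0/21, 97.189.136.0/21, 97.189.144.0/21, 97.189.152.0/21


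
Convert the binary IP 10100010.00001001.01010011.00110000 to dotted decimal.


10100010 = 162
00001001 = 9
01010011 = 83
00110000 = 48
IP: 162.9.83.48


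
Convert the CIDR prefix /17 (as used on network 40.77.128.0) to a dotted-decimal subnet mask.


/17 means 17 network bits, 15 host bits
Binary: 11111111111111111000000000000000
Mask: 255.255.128.0


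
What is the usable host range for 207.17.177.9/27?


Network: 207.17.177.0
Broadcast: 207.17.177.31
First usable = network + 1
Last usable = broadcast - 1
Range: 207.17.177.1 to 207.17.177.30


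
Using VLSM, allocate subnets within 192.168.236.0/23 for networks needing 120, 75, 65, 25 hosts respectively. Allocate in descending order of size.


120 hosts -> /25 (126 usable): 192.168.236.0/25
75 hosts -> /25 (126 usable): 192.168.236.128/25
65 hosts -> /25 (126 usable): 192.168.237.0/25
25 hosts -> /27 (30 usable): 192.168.237.128/27
Allocation: 192.168.236.0/25 (120 hosts, 126 usable); 192.168.236.128/25 (75 hosts, 126 usable); 192.168.237.0/25 (65 hosts, 126 usable); 192.168.237.128/27 (25 hosts, 30 usable)


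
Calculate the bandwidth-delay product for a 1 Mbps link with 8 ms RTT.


BDP = bandwidth * RTT
= 1 Mbps * 8 ms
= 1 * 1e6 * 8 / 1000 bits
= 8000 bits
= 1000 bytes
BDP = 8000 bits (1000 bytes)


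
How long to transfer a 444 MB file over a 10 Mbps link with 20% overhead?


Effective throughput = 10 * (1 - 20/100) = 8 Mbps
File size in Mb = 444 * 8 = 3552 Mb
Time = 3552 / 8
Time = 444 seconds


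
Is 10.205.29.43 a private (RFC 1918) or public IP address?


RFC 1918 private ranges:
  10.0.0.0/8 (10.0.0.0 - 10.255.255.255)
  172.16.0.0/12 (172.16.0.0 - 172.31.255.255)
  192.168.0.0/16 (192.168.0.0 - 192.168.255.255)
Private (in 10.0.0.0/8)


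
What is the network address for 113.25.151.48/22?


IP:   01110001.00011001.10010111.00110000
Mask: 11111111.11111111.11111100.00000000
AND operation:
Net:  01110001.00011001.10010100.00000000
Network: 113.25.148.0/22


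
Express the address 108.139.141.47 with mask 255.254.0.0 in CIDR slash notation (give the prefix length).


Binary: 11111111.11111110.00000000.00000000
Count leading 1s
Prefix: /15


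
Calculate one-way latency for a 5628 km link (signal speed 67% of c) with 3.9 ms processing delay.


Speed = 0.67 * 3e5 km/s = 201000 km/s
Propagation delay = 5628 / 201000 = 0.028 s = 28 ms
Processing delay = 3.9 ms
Total one-way latency = 31.9 ms


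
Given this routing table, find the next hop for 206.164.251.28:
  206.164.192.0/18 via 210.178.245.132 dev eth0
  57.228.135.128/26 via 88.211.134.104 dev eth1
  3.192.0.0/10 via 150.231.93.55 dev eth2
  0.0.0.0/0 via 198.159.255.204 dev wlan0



Longest prefix match for 206.164.251.28:
  /18 206.164.192.0: MATCH
  /26 57.228.135.128: no
  /10 3.192.0.0: no
  /0 0.0.0.0: MATCH
Selected: next-hop 210.178.245.132 via eth0 (matched /18)


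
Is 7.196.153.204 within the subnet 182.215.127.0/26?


Subnet network: 182.215.127.0
Test IP AND mask: 7.196.153.192
No, 7.196.153.204 is not in 182.215.127.0/26


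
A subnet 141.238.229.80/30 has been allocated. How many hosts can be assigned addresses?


Host bits = 32 - 30 = 2
Total addresses = 2^2 = 4
Usable = total - 2 (network and broadcast)
Usable hosts: 2


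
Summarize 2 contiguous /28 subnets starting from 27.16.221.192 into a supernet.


Original prefix: /28
Number of subnets: 2 = 2^1
New prefix = 28 - 1 = 27
Supernet: 27.16.221.192/27


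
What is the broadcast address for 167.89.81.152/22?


Network: 167.89.80.0/22
Host bits = 10
Set all host bits to 1:
Broadcast: 167.89.83.255


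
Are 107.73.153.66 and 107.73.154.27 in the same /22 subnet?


Mask: 255.255.252.0
107.73.153.66 AND mask = 107.73.152.0
107.73.154.27 AND mask = 107.73.152.0
Yes, same subnet (107.73.152.0)


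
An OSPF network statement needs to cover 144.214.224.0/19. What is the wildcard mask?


Subnet mask: 255.255.224.0
Wildcard = 255.255.255.255 - subnet mask
255 - 255 = 0
255 - 255 = 0
255 - 224 = 31
255 - 0 = 255
Wildcard: 0.0.31.255


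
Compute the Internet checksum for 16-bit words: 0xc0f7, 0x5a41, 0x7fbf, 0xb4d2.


Sum all words (with carry folding):
+ 0xc0f7 = 0xc0f7
+ 0x5a41 = 0x1b39
+ 0x7fbf = 0x9af8
+ 0xb4d2 = 0x4fcb
One's complement: ~0x4fcb
Checksum = 0xb034


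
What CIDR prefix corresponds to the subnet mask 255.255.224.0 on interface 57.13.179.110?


Binary: 11111111.11111111.11100000.00000000
Count leading 1s
Prefix: /19


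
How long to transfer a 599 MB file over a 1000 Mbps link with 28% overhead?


Effective throughput = 1000 * (1 - 28/100) = 720 Mbps
File size in Mb = 599 * 8 = 4792 Mb
Time = 4792 / 720
Time = 6.6556 seconds


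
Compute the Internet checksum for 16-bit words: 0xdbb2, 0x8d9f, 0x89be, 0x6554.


Sum all words (with carry folding):
+ 0xdbb2 = 0xdbb2
+ 0x8d9f = 0x6952
+ 0x89be = 0xf310
+ 0x6554 = 0x5865
One's complement: ~0x5865
Checksum = 0xa79a


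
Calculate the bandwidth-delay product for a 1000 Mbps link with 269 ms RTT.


BDP = bandwidth * RTT
= 1000 Mbps * 269 ms
= 1000 * 1e6 * 269 / 1000 bits
= 269000000 bits
= 33625000 bytes
= 32836.9141 KB
BDP = 269000000 bits (33625000 bytes)


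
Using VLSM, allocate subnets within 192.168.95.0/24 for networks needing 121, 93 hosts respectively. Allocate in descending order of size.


121 hosts -> /25 (126 usable): 192.168.95.0/25
93 hosts -> /25 (126 usable): 192.168.95.128/25
Allocation: 192.168.95.0/25 (121 hosts, 126 usable); 192.168.95.128/25 (93 hosts, 126 usable)


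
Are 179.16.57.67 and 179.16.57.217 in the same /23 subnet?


Mask: 255.255.254.0
179.16.57.67 AND mask = 179.16.56.0
179.16.57.217 AND mask = 179.16.56.0
Yes, same subnet (179.16.56.0)


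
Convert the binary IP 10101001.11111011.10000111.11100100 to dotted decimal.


10101001 = 169
11111011 = 251
10000111 = 135
11100100 = 228
IP: 169.251.135.228


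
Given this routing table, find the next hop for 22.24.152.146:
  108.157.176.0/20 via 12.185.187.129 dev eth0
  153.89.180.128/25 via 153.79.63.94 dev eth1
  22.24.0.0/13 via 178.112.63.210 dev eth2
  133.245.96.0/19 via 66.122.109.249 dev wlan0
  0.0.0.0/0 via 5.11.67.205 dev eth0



Longest prefix match for 22.24.152.146:
  /20 108.157.176.0: no
  /25 153.89.180.128: no
  /13 22.24.0.0: MATCH
  /19 133.245.96.0: no
  /0 0.0.0.0: MATCH
Selected: next-hop 178.112.63.210 via eth2 (matched /13)


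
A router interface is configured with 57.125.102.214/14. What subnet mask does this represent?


/14 means 14 network bits, 18 host bits
Binary: 11111111111111000000000000000000
Mask: 255.252.0.0


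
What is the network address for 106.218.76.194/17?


IP:   01101010.11011010.01001100.11000010
Mask: 11111111.11111111.10000000.00000000
AND operation:
Net:  01101010.11011010.00000000.00000000
Network: 106.218.0.0/17


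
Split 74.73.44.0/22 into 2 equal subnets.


New prefix = 22 + 1 = 23
Each subnet has 512 addresses
  74.73.44.0/23
  74.73.46.0/23
Subnets: 74.73.44.0/23, 74.73.46.0/23


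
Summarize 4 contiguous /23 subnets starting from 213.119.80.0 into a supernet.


Original prefix: /23
Number of subnets: 4 = 2^2
New prefix = 23 - 2 = 21
Supernet: 213.119.80.0/21


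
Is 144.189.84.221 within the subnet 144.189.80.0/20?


Subnet network: 144.189.80.0
Test IP AND mask: 144.189.80.0
Yes, 144.189.84.221 is in 144.189.80.0/20


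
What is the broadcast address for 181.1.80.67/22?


Network: 181.1.80.0/22
Host bits = 10
Set all host bits to 1:
Broadcast: 181.1.83.255


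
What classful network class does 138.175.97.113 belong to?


First octet: 138
Binary: 10001010
10xxxxxx -> Class B (128-191)
Class B, default mask 255.255.0.0 (/16)


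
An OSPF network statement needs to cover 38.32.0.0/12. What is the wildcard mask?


Subnet mask: 255.240.0.0
Wildcard = 255.255.255.255 - subnet mask
255 - 255 = 0
255 - 240 = 15
255 - 0 = 255
255 - 0 = 255
Wildcard: 0.15.255.255


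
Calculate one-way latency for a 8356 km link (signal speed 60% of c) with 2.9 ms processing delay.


Speed = 0.6 * 3e5 km/s = 180000 km/s
Propagation delay = 8356 / 180000 = 0.0464 s = 46.4222 ms
Processing delay = 2.9 ms
Total one-way latency = 49.3222 ms


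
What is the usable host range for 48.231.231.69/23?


Network: 48.231.230.0
Broadcast: 48.231.231.255
First usable = network + 1
Last usable = broadcast - 1
Range: 48.231.230.1 to 48.231.231.254


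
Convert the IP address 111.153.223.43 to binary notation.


111 = 01101111
153 = 10011001
223 = 11011111
43 = 00101011
Binary: 01101111.10011001.11011111.00101011


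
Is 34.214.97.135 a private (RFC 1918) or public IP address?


RFC 1918 private ranges:
  10.0.0.0/8 (10.0.0.0 - 10.255.255.255)
  172.16.0.0/12 (172.16.0.0 - 172.31.255.255)
  192.168.0.0/16 (192.168.0.0 - 192.168.255.255)
Public (not in any RFC 1918 range)


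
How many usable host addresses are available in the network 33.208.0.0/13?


Host bits = 32 - 13 = 19
Total addresses = 2^19 = 524288
Usable = total - 2 (network and broadcast)
Usable hosts: 524286


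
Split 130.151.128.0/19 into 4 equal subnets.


New prefix = 19 + 2 = 21
Each subnet has 2048 addresses
  130.151.128.0/21
  130.151.136.0/21
  130.151.144.0/21
  130.151.152.0/21
Subnets: 130.151.128.0/21, 130.151.136.0/21, 130.151.144.0/21, 130.151.152.0/21


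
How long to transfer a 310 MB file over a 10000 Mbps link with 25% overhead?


Effective throughput = 10000 * (1 - 25/100) = 7500 Mbps
File size in Mb = 310 * 8 = 2480 Mb
Time = 2480 / 7500
Time = 0.3307 seconds


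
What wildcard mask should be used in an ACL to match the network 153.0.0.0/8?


Subnet mask: 255.0.0.0
Wildcard = 255.255.255.255 - subnet mask
255 - 255 = 0
255 - 0 = 255
255 - 0 = 255
255 - 0 = 255
Wildcard: 0.255.255.255


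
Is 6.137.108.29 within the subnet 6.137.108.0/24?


Subnet network: 6.137.108.0
Test IP AND mask: 6.137.108.0
Yes, 6.137.108.29 is in 6.137.108.0/24


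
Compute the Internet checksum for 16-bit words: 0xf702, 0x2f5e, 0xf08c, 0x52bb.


Sum all words (with carry folding):
+ 0xf702 = 0xf702
+ 0x2f5e = 0x2661
+ 0xf08c = 0x16ee
+ 0x52bb = 0x69a9
One's complement: ~0x69a9
Checksum = 0x9656


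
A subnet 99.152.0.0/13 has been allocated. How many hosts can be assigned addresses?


Host bits = 32 - 13 = 19
Total addresses = 2^19 = 524288
Usable = total - 2 (network and broadcast)
Usable hosts: 524286


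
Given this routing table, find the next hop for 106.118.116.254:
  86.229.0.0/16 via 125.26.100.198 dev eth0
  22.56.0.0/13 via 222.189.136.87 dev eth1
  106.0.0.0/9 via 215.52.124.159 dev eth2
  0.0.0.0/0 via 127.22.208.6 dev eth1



Longest prefix match for 106.118.116.254:
  /16 86.229.0.0: no
  /13 22.56.0.0: no
  /9 106.0.0.0: MATCH
  /0 0.0.0.0: MATCH
Selected: next-hop 215.52.124.159 via eth2 (matched /9)


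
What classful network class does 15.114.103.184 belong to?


First octet: 15
Binary: 00001111
0xxxxxxx -> Class A (1-126)
Class A, default mask 255.0.0.0 (/8)
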